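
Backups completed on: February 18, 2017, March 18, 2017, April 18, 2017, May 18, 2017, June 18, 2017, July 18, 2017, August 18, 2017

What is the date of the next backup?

Gaps: 28, 31, 30, 31, 30, 31 days — not constant. Every event is on the 18th of the month.
Pattern: the 18th of each month.
September 2017: September 18, 2017.

September 18, 2017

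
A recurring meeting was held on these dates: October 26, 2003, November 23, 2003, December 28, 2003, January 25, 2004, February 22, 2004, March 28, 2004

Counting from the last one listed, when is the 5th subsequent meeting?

August 22, 2004

Gaps: 28, 35, 28, 28, 35 days — a mix of 28 and 35. Every date is a Sunday.
Each is the 4th Sunday of its month.
4th Sunday of April 2004: April 25, 2004.
4th Sunday of May 2004: May 23, 2004.
June 2004 — 4th Sunday is June 27, 2004.
4th Sunday of July 2004: July 25, 2004.
August 2004 — 4th Sunday is August 22, 2004.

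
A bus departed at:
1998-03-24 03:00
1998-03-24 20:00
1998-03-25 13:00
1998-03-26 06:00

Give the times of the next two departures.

1998-03-26 23:00, 1998-03-27 16:00

The interval is a steady 17 hours (17, 17, 17).
1998-03-26 06:00 + 17 h = 1998-03-26 23:00.
1998-03-26 23:00 + 17 h = 1998-03-27 16:00.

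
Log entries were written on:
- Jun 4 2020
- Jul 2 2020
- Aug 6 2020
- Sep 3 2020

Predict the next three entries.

Gaps: 28, 35, 28 days — a mix of 28 and 35. Every date is a Thursday.
Each is the 1st Thursday of its month.
October 2020 — 1st Thursday is Oct 1 2020.
November 2020 — 1st Thursday is Nov 5 2020.
December 2020 — 1st Thursday is Dec 3 2020.

Oct 1 2020, Nov 5 2020, Dec 3 2020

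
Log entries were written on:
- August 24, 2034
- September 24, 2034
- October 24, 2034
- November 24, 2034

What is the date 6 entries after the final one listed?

Gaps: 31, 30, 31 days — not constant. Every event is on the 24th of the month.
Pattern: the 24th of each month.
Next: December 2034 → December 24, 2034.
January 2035: January 24, 2035.
February 2035: February 24, 2035.
Next: March 2035 → March 24, 2035.
Next: April 2035 → April 24, 2035.
Next: May 2035 → May 24, 2035.

May 24, 2035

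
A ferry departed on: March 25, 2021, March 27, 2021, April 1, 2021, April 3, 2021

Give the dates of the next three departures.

Every event lands on a Thursday or Saturday (gaps cycle 2, 5, 2).
So the schedule is: every Thursday and Saturday.
Next Thursday: April 8, 2021.
The following Saturday is April 10, 2021.
Next Thursday: April 15, 2021.

April 8, 2021; April 10, 2021; April 15, 2021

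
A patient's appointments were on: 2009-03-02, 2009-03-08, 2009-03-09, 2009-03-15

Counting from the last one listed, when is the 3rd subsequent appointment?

Every event lands on a Monday or Sunday (gaps cycle 6, 1, 6).
So the schedule is: every Monday and Sunday.
Next Monday: 2009-03-16.
The following Sunday is 2009-03-22.
The following Monday is 2009-03-23.

2009-03-23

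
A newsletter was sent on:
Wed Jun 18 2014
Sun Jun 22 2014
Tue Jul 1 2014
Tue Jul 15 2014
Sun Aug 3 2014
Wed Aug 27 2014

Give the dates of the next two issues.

Thu Sep 25 2014, Wed Oct 29 2014

Gaps: 4, 9, 14, 19, 24 days — each gap is 5 larger than the previous one.
Next gap: 29 days. Wed Aug 27 2014 + 29 days = Thu Sep 25 2014.
Next gap: 34 days. Thu Sep 25 2014 + 34 days = Wed Oct 29 2014.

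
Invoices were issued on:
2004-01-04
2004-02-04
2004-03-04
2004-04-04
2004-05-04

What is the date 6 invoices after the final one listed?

The day-of-month is always 4 (31, 29, 31, 30 days between events).
So this recurs on the 4th of each month.
June 2004: 2004-06-04.
Next: July 2004 → 2004-07-04.
August 2004: 2004-08-04.
September 2004: 2004-09-04.
Next: October 2004 → 2004-10-04.
November 2004: 2004-11-04.

2004-11-04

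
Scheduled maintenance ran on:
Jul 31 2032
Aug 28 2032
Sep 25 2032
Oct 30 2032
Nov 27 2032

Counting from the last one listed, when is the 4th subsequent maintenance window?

Mar 26 2033

All Saturdays; the gaps (28, 28, 35, 28) vary with month length.
This is the last Saturday of each month.
Last Saturday of December 2032: Dec 25 2032.
January 2033 ends with Saturday Jan 29 2033.
Last Saturday of February 2033: Feb 26 2033.
Last Saturday of March 2033: Mar 26 2033.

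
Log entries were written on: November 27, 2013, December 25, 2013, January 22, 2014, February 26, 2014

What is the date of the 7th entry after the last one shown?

September 24, 2014

Gaps: 28, 28, 35 days — a mix of 28 and 35. Every date is a Wednesday.
Each is the 4th Wednesday of its month.
March 2014 — 4th Wednesday is March 26, 2014.
April 2014 — 4th Wednesday is April 23, 2014.
May 2014 — 4th Wednesday is May 28, 2014.
June 2014 — 4th Wednesday is June 25, 2014.
July 2014 — 4th Wednesday is July 23, 2014.
4th Wednesday of August 2014: August 27, 2014.
September 2014 — 4th Wednesday is September 24, 2014.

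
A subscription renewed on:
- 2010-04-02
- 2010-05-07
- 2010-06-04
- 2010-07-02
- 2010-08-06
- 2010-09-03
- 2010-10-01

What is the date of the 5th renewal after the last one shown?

2011-03-04

All dates are Fridays, 35, 28, 28, 35, 28, 28 days apart.
Specifically, the 1st Friday of each month.
November 2010 — 1st Friday is 2010-11-05.
1st Friday of December 2010: 2010-12-03.
1st Friday of January 2011: 2011-01-07.
1st Friday of February 2011: 2011-02-04.
1st Friday of March 2011: 2011-03-04.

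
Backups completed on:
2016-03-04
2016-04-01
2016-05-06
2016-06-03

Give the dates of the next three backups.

2016-07-01, 2016-08-05, 2016-09-02

All dates are Fridays, 28, 35, 28 days apart.
Specifically, the 1st Friday of each month.
July 2016 — 1st Friday is 2016-07-01.
1st Friday of August 2016: 2016-08-05.
1st Friday of September 2016: 2016-09-02.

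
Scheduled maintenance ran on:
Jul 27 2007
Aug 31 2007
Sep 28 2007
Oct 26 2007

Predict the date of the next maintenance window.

Nov 30 2007

All Fridays; the gaps (35, 28, 28) vary with month length.
This is the last Friday of each month.
Last Friday of November 2007: Nov 30 2007.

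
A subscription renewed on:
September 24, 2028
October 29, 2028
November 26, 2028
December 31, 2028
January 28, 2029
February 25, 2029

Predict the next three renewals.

Every date is a Sunday; gaps 35, 28, 35, 28, 28 days.
Each is the last Sunday of its month (at least one falls on the 29th or later, ruling out '4th Sunday').
March 2029 ends with Sunday March 25, 2029.
Last Sunday of April 2029: April 29, 2029.
Last Sunday of May 2029: May 27, 2029.

March 25, 2029; April 29, 2029; May 27, 2029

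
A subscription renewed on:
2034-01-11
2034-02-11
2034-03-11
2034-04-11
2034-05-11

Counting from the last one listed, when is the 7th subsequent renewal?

2034-12-11

Gaps: 31, 28, 31, 30 days — not constant. Every event is on the 11th of the month.
Pattern: the 11th of each month.
June 2034: 2034-06-11.
July 2034: 2034-07-11.
August 2034: 2034-08-11.
Next: September 2034 → 2034-09-11.
October 2034: 2034-10-11.
Next: November 2034 → 2034-11-11.
Next: December 2034 → 2034-12-11.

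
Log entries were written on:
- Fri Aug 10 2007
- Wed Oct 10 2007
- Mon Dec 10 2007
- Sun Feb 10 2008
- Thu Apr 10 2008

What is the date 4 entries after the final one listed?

Wed Dec 10 2008

Gaps: 61, 61, 62, 60 days — not constant. Every event is on the 10th of the month.
Pattern: the 10th of every 2 months.
June 2008: Tue Jun 10 2008.
Next: August 2008 → Sun Aug 10 2008.
October 2008: Fri Oct 10 2008.
Next: December 2008 → Wed Dec 10 2008.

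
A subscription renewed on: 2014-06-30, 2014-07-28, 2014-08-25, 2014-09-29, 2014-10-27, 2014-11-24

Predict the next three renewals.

These are Mondays with 28, 28, 35, 28, 28-day gaps.
Each is the final Monday of its month — 2014-06-30 is past the 28th, so '4th Monday' doesn't fit.
Last Monday of December 2014: 2014-12-29.
January 2015 ends with Monday 2015-01-26.
Last Monday of February 2015: 2015-02-23.

2014-12-29, 2015-01-26, 2015-02-23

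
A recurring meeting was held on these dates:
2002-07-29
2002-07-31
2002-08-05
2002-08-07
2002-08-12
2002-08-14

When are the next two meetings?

2002-08-19, 2002-08-21

Gaps: 2, 5, 2, 5, 2 days — not constant, but cyclic with period 2.
The events fall on every Monday and Wednesday.
The following Monday is 2002-08-19.
Next Wednesday: 2002-08-21.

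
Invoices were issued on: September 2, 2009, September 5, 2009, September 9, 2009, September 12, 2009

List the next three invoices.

September 16, 2009; September 19, 2009; September 23, 2009

Every event lands on a Wednesday or Saturday (gaps cycle 3, 4, 3).
So the schedule is: every Wednesday and Saturday.
Next Wednesday: September 16, 2009.
The following Saturday is September 19, 2009.
The following Wednesday is September 23, 2009.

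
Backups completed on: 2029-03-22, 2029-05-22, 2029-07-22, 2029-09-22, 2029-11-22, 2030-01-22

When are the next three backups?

Gaps: 61, 61, 62, 61, 61 days — not constant. Every event is on the 22nd of the month.
Pattern: the 22nd of every 2 months.
March 2030: 2030-03-22.
Next: May 2030 → 2030-05-22.
Next: July 2030 → 2030-07-22.

2030-03-22, 2030-05-22, 2030-07-22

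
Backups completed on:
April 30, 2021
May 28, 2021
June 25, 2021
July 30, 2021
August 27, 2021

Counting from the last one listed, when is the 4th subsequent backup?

Every date is a Friday; gaps 28, 28, 35, 28 days.
Each is the last Friday of its month (at least one falls on the 29th or later, ruling out '4th Friday').
Last Friday of September 2021: September 24, 2021.
October 2021 ends with Friday October 29, 2021.
November 2021 ends with Friday November 26, 2021.
Last Friday of December 2021: December 31, 2021.

December 31, 2021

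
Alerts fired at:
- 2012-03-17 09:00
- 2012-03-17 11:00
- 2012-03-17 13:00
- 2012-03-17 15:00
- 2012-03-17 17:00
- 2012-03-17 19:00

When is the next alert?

2012-03-17 21:00

Spacing: 2, 2, 2, 2, 2 h — constant 2 h.
2012-03-17 19:00 + 2 h = 2012-03-17 21:00.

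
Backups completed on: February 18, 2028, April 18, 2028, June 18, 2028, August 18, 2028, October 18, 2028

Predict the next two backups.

Gaps: 60, 61, 61, 61 days — not constant. Every event is on the 18th of the month.
Pattern: the 18th of every 2 months.
Next: December 2028 → December 18, 2028.
Next: February 2029 → February 18, 2029.

December 18, 2028; February 18, 2029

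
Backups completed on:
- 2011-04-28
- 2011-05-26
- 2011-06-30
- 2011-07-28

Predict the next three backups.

2011-08-25, 2011-09-29, 2011-10-27

These are Thursdays with 28, 35, 28-day gaps.
Each is the final Thursday of its month — 2011-06-30 is past the 28th, so '4th Thursday' doesn't fit.
August 2011 ends with Thursday 2011-08-25.
Last Thursday of September 2011: 2011-09-29.
October 2011 ends with Thursday 2011-10-27.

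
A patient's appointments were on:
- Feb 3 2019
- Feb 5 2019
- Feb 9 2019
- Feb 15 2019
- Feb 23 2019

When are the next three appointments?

Mar 5 2019, Mar 17 2019, Mar 31 2019

Gaps: 2, 4, 6, 8 days — each gap is 2 larger than the previous one.
Next gap: 10 days. Feb 23 2019 + 10 days = Mar 5 2019.
Next gap: 12 days. Mar 5 2019 + 12 days = Mar 17 2019.
Next gap: 14 days. Mar 17 2019 + 14 days = Mar 31 2019.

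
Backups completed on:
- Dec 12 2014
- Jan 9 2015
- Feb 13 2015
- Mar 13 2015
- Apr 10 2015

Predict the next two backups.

All dates are Fridays, 28, 35, 28, 28 days apart.
Specifically, the 2nd Friday of each month.
May 2015 — 2nd Friday is May 8 2015.
June 2015 — 2nd Friday is Jun 12 2015.

May 8 2015, Jun 12 2015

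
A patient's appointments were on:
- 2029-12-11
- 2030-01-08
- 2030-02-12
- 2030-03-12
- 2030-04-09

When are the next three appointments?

2030-05-14, 2030-06-11, 2030-07-09

These are Tuesdays at 28- or 35-day spacing (28, 35, 28, 28).
The pattern: 2nd Tuesday of the month.
May 2030 — 2nd Tuesday is 2030-05-14.
June 2030 — 2nd Tuesday is 2030-06-11.
July 2030 — 2nd Tuesday is 2030-07-09.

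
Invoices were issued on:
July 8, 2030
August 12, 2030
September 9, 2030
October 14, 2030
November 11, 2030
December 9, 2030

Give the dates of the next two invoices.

All dates are Mondays, 35, 28, 35, 28, 28 days apart.
Specifically, the 2nd Monday of each month.
January 2031 — 2nd Monday is January 13, 2031.
February 2031 — 2nd Monday is February 10, 2031.

January 13, 2031; February 10, 2031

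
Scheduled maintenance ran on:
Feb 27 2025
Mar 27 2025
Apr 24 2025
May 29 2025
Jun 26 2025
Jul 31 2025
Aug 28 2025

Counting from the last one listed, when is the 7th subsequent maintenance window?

Mar 26 2026

Every date is a Thursday; gaps 28, 28, 35, 28, 35, 28 days.
Each is the last Thursday of its month (at least one falls on the 29th or later, ruling out '4th Thursday').
September 2025 ends with Thursday Sep 25 2025.
October 2025 ends with Thursday Oct 30 2025.
November 2025 ends with Thursday Nov 27 2025.
Last Thursday of December 2025: Dec 25 2025.
Last Thursday of January 2026: Jan 29 2026.
February 2026 ends with Thursday Feb 26 2026.
Last Thursday of March 2026: Mar 26 2026.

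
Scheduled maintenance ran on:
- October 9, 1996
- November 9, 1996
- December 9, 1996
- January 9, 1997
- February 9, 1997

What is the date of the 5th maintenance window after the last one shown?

Gaps: 31, 30, 31, 31 days — not constant. Every event is on the 9th of the month.
Pattern: the 9th of each month.
Next: March 1997 → March 9, 1997.
April 1997: April 9, 1997.
Next: May 1997 → May 9, 1997.
Next: June 1997 → June 9, 1997.
Next: July 1997 → July 9, 1997.

July 9, 1997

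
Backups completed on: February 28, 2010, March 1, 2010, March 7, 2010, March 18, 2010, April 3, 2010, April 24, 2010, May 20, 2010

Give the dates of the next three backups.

June 20, 2010; July 26, 2010; September 5, 2010

Intervals are 1, 6, 11, 16, 21, 26 days — an arithmetic progression with common difference 5.
Next gap: 31 days. May 20, 2010 + 31 days = June 20, 2010.
Next gap: 36 days. June 20, 2010 + 36 days = July 26, 2010.
Next gap: 41 days. July 26, 2010 + 41 days = September 5, 2010.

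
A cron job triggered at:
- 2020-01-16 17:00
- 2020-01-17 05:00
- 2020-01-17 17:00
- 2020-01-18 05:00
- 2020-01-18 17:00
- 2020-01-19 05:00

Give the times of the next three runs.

Spacing: 12, 12, 12, 12, 12 h — constant 12 h.
2020-01-19 05:00 + 12 h = 2020-01-19 17:00.
2020-01-19 17:00 + 12 h = 2020-01-20 05:00.
2020-01-20 05:00 + 12 h = 2020-01-20 17:00.

2020-01-19 17:00, 2020-01-20 05:00, 2020-01-20 17:00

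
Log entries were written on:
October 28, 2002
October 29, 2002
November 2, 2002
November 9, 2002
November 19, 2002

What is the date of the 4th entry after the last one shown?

January 28, 2003

The spacing grows by 3 each time: 1, 4, 7, 10 days.
Next gap: 13 days. November 19, 2002 + 13 days = December 2, 2002.
Next gap: 16 days. December 2, 2002 + 16 days = December 18, 2002.
Next gap: 19 days. December 18, 2002 + 19 days = January 6, 2003.
Next gap: 22 days. January 6, 2003 + 22 days = January 28, 2003.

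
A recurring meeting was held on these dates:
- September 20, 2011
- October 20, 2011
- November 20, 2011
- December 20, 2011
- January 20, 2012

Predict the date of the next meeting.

February 20, 2012

The day-of-month is always 20 (30, 31, 30, 31 days between events).
So this recurs on the 20th of each month.
February 2012: February 20, 2012.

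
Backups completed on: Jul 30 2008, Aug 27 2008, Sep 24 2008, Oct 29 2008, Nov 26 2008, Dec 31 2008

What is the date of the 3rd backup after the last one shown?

Mar 25 2009

All Wednesdays; the gaps (28, 28, 35, 28, 35) vary with month length.
This is the last Wednesday of each month.
January 2009 ends with Wednesday Jan 28 2009.
Last Wednesday of February 2009: Feb 25 2009.
March 2009 ends with Wednesday Mar 25 2009.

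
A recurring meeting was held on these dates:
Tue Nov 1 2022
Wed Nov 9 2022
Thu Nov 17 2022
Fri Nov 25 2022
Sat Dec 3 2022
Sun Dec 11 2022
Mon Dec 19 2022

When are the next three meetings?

The spacing is 8, 8, 8, 8, 8, 8 days — always 8 days.
Mon Dec 19 2022 + 8 days = Tue Dec 27 2022.
Tue Dec 27 2022 + 8 days = Wed Jan 4 2023.
Wed Jan 4 2023 + 8 days = Thu Jan 12 2023.

Tue Dec 27 2022, Wed Jan 4 2023, Thu Jan 12 2023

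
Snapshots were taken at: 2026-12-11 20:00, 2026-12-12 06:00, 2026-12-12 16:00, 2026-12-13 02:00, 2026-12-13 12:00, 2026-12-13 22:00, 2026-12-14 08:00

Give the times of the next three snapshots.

2026-12-14 18:00, 2026-12-15 04:00, 2026-12-15 14:00

The interval is a steady 10 hours (10, 10, 10, 10, 10, 10).
2026-12-14 08:00 + 10 h = 2026-12-14 18:00.
2026-12-14 18:00 + 10 h = 2026-12-15 04:00.
2026-12-15 04:00 + 10 h = 2026-12-15 14:00.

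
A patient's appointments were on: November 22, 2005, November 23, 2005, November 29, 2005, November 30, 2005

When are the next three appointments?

December 6, 2005; December 7, 2005; December 13, 2005

Every event lands on a Tuesday or Wednesday (gaps cycle 1, 6, 1).
So the schedule is: every Tuesday and Wednesday.
Next Tuesday: December 6, 2005.
Next Wednesday: December 7, 2005.
The following Tuesday is December 13, 2005.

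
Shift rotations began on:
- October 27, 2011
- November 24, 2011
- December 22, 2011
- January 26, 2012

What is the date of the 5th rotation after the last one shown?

June 28, 2012

Gaps: 28, 28, 35 days — a mix of 28 and 35. Every date is a Thursday.
Each is the 4th Thursday of its month.
February 2012 — 4th Thursday is February 23, 2012.
March 2012 — 4th Thursday is March 22, 2012.
4th Thursday of April 2012: April 26, 2012.
4th Thursday of May 2012: May 24, 2012.
June 2012 — 4th Thursday is June 28, 2012.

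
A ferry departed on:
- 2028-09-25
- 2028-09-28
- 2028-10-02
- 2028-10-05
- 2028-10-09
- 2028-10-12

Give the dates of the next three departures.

The gap pattern 3, 4, 3, 4, 3 repeats every 2 events.
These are the Mondays and Thursdays of each week.
The following Monday is 2028-10-16.
Next Thursday: 2028-10-19.
Next Monday: 2028-10-23.

2028-10-16, 2028-10-19, 2028-10-23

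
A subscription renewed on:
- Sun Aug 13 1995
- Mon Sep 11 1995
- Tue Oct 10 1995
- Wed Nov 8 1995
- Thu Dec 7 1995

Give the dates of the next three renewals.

Fri Jan 5 1996, Sat Feb 3 1996, Sun Mar 3 1996

The spacing is 29, 29, 29, 29 days — always 29 days.
Thu Dec 7 1995 + 29 days = Fri Jan 5 1996.
Fri Jan 5 1996 + 29 days = Sat Feb 3 1996.
Sat Feb 3 1996 + 29 days = Sun Mar 3 1996.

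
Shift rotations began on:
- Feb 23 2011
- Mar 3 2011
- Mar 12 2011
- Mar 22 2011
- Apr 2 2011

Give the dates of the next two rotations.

Intervals are 8, 9, 10, 11 days — an arithmetic progression with common difference 1.
Next gap: 12 days. Apr 2 2011 + 12 days = Apr 14 2011.
Next gap: 13 days. Apr 14 2011 + 13 days = Apr 27 2011.

Apr 14 2011, Apr 27 2011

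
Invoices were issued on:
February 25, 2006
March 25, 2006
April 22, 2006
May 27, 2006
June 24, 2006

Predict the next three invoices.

July 22, 2006; August 26, 2006; September 23, 2006

These are Saturdays at 28- or 35-day spacing (28, 28, 35, 28).
The pattern: 4th Saturday of the month.
July 2006 — 4th Saturday is July 22, 2006.
August 2006 — 4th Saturday is August 26, 2006.
4th Saturday of September 2006: September 23, 2006.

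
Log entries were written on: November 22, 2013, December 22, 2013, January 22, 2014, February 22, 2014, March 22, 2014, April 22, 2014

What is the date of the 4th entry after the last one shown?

The day-of-month is always 22 (30, 31, 31, 28, 31 days between events).
So this recurs on the 22nd of each month.
May 2014: May 22, 2014.
Next: June 2014 → June 22, 2014.
Next: July 2014 → July 22, 2014.
Next: August 2014 → August 22, 2014.

August 22, 2014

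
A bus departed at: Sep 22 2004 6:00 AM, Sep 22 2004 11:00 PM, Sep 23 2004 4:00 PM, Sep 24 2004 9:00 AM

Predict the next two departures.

Sep 25 2004 2:00 AM, Sep 25 2004 7:00 PM

The interval is a steady 17 hours (17, 17, 17).
Sep 24 2004 9:00 AM + 17 h = Sep 25 2004 2:00 AM.
Sep 25 2004 2:00 AM + 17 h = Sep 25 2004 7:00 PM.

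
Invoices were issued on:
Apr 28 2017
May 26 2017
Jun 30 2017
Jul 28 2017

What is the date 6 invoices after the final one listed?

Every date is a Friday; gaps 28, 35, 28 days.
Each is the last Friday of its month (at least one falls on the 29th or later, ruling out '4th Friday').
August 2017 ends with Friday Aug 25 2017.
September 2017 ends with Friday Sep 29 2017.
October 2017 ends with Friday Oct 27 2017.
Last Friday of November 2017: Nov 24 2017.
December 2017 ends with Friday Dec 29 2017.
January 2018 ends with Friday Jan 26 2018.

Jan 26 2018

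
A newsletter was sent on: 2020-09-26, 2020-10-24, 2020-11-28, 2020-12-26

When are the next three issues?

2021-01-23, 2021-02-27, 2021-03-27

These are Saturdays at 28- or 35-day spacing (28, 35, 28).
The pattern: 4th Saturday of the month.
4th Saturday of January 2021: 2021-01-23.
4th Saturday of February 2021: 2021-02-27.
4th Saturday of March 2021: 2021-03-27.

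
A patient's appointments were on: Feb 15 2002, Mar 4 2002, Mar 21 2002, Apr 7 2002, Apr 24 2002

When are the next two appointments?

The spacing is 17, 17, 17, 17 days — always 17 days.
Apr 24 2002 + 17 days = May 11 2002.
May 11 2002 + 17 days = May 28 2002.

May 11 2002, May 28 2002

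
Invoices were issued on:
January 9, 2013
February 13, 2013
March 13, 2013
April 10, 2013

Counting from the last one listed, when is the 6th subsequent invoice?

These are Wednesdays at 28- or 35-day spacing (35, 28, 28).
The pattern: 2nd Wednesday of the month.
May 2013 — 2nd Wednesday is May 8, 2013.
June 2013 — 2nd Wednesday is June 12, 2013.
2nd Wednesday of July 2013: July 10, 2013.
2nd Wednesday of August 2013: August 14, 2013.
2nd Wednesday of September 2013: September 11, 2013.
2nd Wednesday of October 2013: October 9, 2013.

October 9, 2013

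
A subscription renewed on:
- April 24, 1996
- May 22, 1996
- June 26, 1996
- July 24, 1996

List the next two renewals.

Gaps: 28, 35, 28 days — a mix of 28 and 35. Every date is a Wednesday.
Each is the 4th Wednesday of its month.
August 1996 — 4th Wednesday is August 28, 1996.
4th Wednesday of September 1996: September 25, 1996.

August 28, 1996; September 25, 1996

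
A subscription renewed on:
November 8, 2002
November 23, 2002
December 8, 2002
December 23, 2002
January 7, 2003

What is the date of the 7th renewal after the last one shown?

Every event comes 15 days after the last (15, 15, 15, 15).
January 7, 2003 + 15 days = January 22, 2003.
January 22, 2003 + 15 days = February 6, 2003.
February 6, 2003 + 15 days = February 21, 2003.
February 21, 2003 + 15 days = March 8, 2003.
March 8, 2003 + 15 days = March 23, 2003.
March 23, 2003 + 15 days = April 7, 2003.
April 7, 2003 + 15 days = April 22, 2003.

April 22, 2003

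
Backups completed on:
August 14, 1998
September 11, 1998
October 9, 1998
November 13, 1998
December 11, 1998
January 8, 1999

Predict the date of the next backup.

February 12, 1999

These are Fridays at 28- or 35-day spacing (28, 28, 35, 28, 28).
The pattern: 2nd Friday of the month.
2nd Friday of February 1999: February 12, 1999.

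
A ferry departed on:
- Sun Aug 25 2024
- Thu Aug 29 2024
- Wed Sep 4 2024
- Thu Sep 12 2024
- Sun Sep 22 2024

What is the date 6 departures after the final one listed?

Thu Jan 2 2025

Gaps: 4, 6, 8, 10 days — each gap is 2 larger than the previous one.
Next gap: 12 days. Sun Sep 22 2024 + 12 days = Fri Oct 4 2024.
Next gap: 14 days. Fri Oct 4 2024 + 14 days = Fri Oct 18 2024.
Next gap: 16 days. Fri Oct 18 2024 + 16 days = Sun Nov 3 2024.
Next gap: 18 days. Sun Nov 3 2024 + 18 days = Thu Nov 21 2024.
Next gap: 20 days. Thu Nov 21 2024 + 20 days = Wed Dec 11 2024.
Next gap: 22 days. Wed Dec 11 2024 + 22 days = Thu Jan 2 2025.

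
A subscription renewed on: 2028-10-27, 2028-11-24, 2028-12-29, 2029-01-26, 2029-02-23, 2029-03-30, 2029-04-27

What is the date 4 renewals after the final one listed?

2029-08-31

Every date is a Friday; gaps 28, 35, 28, 28, 35, 28 days.
Each is the last Friday of its month (at least one falls on the 29th or later, ruling out '4th Friday').
May 2029 ends with Friday 2029-05-25.
June 2029 ends with Friday 2029-06-29.
Last Friday of July 2029: 2029-07-27.
August 2029 ends with Friday 2029-08-31.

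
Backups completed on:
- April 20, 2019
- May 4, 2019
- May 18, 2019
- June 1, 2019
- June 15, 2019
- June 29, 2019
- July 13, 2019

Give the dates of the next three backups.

The spacing is 14, 14, 14, 14, 14, 14 days — always 14 days.
July 13, 2019 + 14 days = July 27, 2019.
July 27, 2019 + 14 days = August 10, 2019.
August 10, 2019 + 14 days = August 24, 2019.

July 27, 2019; August 10, 2019; August 24, 2019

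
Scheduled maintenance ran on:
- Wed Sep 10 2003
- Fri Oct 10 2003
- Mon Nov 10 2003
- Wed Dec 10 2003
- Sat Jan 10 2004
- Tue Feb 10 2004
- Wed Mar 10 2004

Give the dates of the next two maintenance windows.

Sat Apr 10 2004, Mon May 10 2004

The day-of-month is always 10 (30, 31, 30, 31, 31, 29 days between events).
So this recurs on the 10th of each month.
Next: April 2004 → Sat Apr 10 2004.
Next: May 2004 → Mon May 10 2004.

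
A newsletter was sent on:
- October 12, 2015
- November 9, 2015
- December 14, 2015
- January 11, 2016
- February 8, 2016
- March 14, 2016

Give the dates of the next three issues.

All dates are Mondays, 28, 35, 28, 28, 35 days apart.
Specifically, the 2nd Monday of each month.
2nd Monday of April 2016: April 11, 2016.
2nd Monday of May 2016: May 9, 2016.
June 2016 — 2nd Monday is June 13, 2016.

April 11, 2016; May 9, 2016; June 13, 2016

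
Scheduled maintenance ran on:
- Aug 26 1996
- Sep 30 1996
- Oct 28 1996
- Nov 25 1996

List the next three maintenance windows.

All Mondays; the gaps (35, 28, 28) vary with month length.
This is the last Monday of each month.
Last Monday of December 1996: Dec 30 1996.
Last Monday of January 1997: Jan 27 1997.
Last Monday of February 1997: Feb 24 1997.

Dec 30 1996, Jan 27 1997, Feb 24 1997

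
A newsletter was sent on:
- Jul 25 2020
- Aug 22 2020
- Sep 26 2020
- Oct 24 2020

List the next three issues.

All dates are Saturdays, 28, 35, 28 days apart.
Specifically, the 4th Saturday of each month.
November 2020 — 4th Saturday is Nov 28 2020.
December 2020 — 4th Saturday is Dec 26 2020.
January 2021 — 4th Saturday is Jan 23 2021.

Nov 28 2020, Dec 26 2020, Jan 23 2021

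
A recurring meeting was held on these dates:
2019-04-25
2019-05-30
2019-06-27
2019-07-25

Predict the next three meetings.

2019-08-29, 2019-09-26, 2019-10-31

Every date is a Thursday; gaps 35, 28, 28 days.
Each is the last Thursday of its month (at least one falls on the 29th or later, ruling out '4th Thursday').
Last Thursday of August 2019: 2019-08-29.
Last Thursday of September 2019: 2019-09-26.
Last Thursday of October 2019: 2019-10-31.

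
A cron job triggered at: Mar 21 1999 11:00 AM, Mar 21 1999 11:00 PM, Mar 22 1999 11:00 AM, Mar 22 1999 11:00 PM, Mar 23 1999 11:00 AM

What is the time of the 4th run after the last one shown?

Spacing: 12, 12, 12, 12 h — constant 12 h.
Mar 23 1999 11:00 AM + 12 h = Mar 23 1999 11:00 PM.
Mar 23 1999 11:00 PM + 12 h = Mar 24 1999 11:00 AM.
Mar 24 1999 11:00 AM + 12 h = Mar 24 1999 11:00 PM.
Mar 24 1999 11:00 PM + 12 h = Mar 25 1999 11:00 AM.

Mar 25 1999 11:00 AM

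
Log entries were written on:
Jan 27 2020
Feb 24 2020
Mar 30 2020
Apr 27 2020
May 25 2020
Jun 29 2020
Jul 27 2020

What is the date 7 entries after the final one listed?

Every date is a Monday; gaps 28, 35, 28, 28, 35, 28 days.
Each is the last Monday of its month (at least one falls on the 29th or later, ruling out '4th Monday').
Last Monday of August 2020: Aug 31 2020.
September 2020 ends with Monday Sep 28 2020.
Last Monday of October 2020: Oct 26 2020.
Last Monday of November 2020: Nov 30 2020.
Last Monday of December 2020: Dec 28 2020.
January 2021 ends with Monday Jan 25 2021.
Last Monday of February 2021: Feb 22 2021.

Feb 22 2021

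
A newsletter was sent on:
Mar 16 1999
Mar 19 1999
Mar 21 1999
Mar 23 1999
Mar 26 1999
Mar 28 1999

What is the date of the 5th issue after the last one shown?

Apr 9 1999

The gap pattern 3, 2, 2, 3, 2 repeats every 3 events.
These are the Tuesdays, Fridays and Sundays of each week.
The following Tuesday is Mar 30 1999.
Next Friday: Apr 2 1999.
The following Sunday is Apr 4 1999.
The following Tuesday is Apr 6 1999.
Next Friday: Apr 9 1999.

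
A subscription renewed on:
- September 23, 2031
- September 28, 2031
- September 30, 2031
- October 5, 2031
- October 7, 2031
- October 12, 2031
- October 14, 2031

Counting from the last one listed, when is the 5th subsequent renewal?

November 2, 2031

The gap pattern 5, 2, 5, 2, 5, 2 repeats every 2 events.
These are the Tuesdays and Sundays of each week.
The following Sunday is October 19, 2031.
Next Tuesday: October 21, 2031.
The following Sunday is October 26, 2031.
Next Tuesday: October 28, 2031.
The following Sunday is November 2, 2031.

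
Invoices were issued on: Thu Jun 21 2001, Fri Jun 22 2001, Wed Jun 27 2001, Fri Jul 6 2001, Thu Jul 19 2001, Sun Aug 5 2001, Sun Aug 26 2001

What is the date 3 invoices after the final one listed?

Wed Nov 21 2001

Gaps: 1, 5, 9, 13, 17, 21 days — each gap is 4 larger than the previous one.
Next gap: 25 days. Sun Aug 26 2001 + 25 days = Thu Sep 20 2001.
Next gap: 29 days. Thu Sep 20 2001 + 29 days = Fri Oct 19 2001.
Next gap: 33 days. Fri Oct 19 2001 + 33 days = Wed Nov 21 2001.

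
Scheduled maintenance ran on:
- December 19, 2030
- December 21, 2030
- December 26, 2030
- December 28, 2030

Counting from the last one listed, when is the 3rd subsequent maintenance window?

January 9, 2031

The gap pattern 2, 5, 2 repeats every 2 events.
These are the Thursdays and Saturdays of each week.
The following Thursday is January 2, 2031.
Next Saturday: January 4, 2031.
The following Thursday is January 9, 2031.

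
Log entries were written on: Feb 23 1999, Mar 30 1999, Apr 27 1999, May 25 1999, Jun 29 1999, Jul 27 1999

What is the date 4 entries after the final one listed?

These are Tuesdays with 35, 28, 28, 35, 28-day gaps.
Each is the final Tuesday of its month — Mar 30 1999 is past the 28th, so '4th Tuesday' doesn't fit.
Last Tuesday of August 1999: Aug 31 1999.
Last Tuesday of September 1999: Sep 28 1999.
October 1999 ends with Tuesday Oct 26 1999.
November 1999 ends with Tuesday Nov 30 1999.

Nov 30 1999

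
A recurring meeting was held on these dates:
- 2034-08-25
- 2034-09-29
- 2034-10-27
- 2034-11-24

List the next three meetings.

2034-12-29, 2035-01-26, 2035-02-23

These are Fridays with 35, 28, 28-day gaps.
Each is the final Friday of its month — 2034-09-29 is past the 28th, so '4th Friday' doesn't fit.
Last Friday of December 2034: 2034-12-29.
January 2035 ends with Friday 2035-01-26.
Last Friday of February 2035: 2035-02-23.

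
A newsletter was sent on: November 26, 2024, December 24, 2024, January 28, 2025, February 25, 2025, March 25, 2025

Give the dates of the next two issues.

All dates are Tuesdays, 28, 35, 28, 28 days apart.
Specifically, the 4th Tuesday of each month.
4th Tuesday of April 2025: April 22, 2025.
May 2025 — 4th Tuesday is May 27, 2025.

April 22, 2025; May 27, 2025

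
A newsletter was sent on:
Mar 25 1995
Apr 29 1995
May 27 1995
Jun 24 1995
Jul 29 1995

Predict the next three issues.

Aug 26 1995, Sep 30 1995, Oct 28 1995

These are Saturdays with 35, 28, 28, 35-day gaps.
Each is the final Saturday of its month — Apr 29 1995 is past the 28th, so '4th Saturday' doesn't fit.
August 1995 ends with Saturday Aug 26 1995.
Last Saturday of September 1995: Sep 30 1995.
Last Saturday of October 1995: Oct 28 1995.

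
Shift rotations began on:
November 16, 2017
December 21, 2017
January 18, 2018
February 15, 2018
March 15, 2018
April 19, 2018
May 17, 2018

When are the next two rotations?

All dates are Thursdays, 35, 28, 28, 28, 35, 28 days apart.
Specifically, the 3rd Thursday of each month.
3rd Thursday of June 2018: June 21, 2018.
3rd Thursday of July 2018: July 19, 2018.

June 21, 2018; July 19, 2018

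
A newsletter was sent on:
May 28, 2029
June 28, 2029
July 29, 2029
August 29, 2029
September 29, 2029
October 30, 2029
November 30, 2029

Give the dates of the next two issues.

December 31, 2029; January 31, 2030

The spacing is 31, 31, 31, 31, 31, 31 days — always 31 days.
November 30, 2029 + 31 days = December 31, 2029.
December 31, 2029 + 31 days = January 31, 2030.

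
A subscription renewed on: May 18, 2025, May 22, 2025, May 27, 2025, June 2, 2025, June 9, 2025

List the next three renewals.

June 17, 2025; June 26, 2025; July 6, 2025

Intervals are 4, 5, 6, 7 days — an arithmetic progression with common difference 1.
Next gap: 8 days. June 9, 2025 + 8 days = June 17, 2025.
Next gap: 9 days. June 17, 2025 + 9 days = June 26, 2025.
Next gap: 10 days. June 26, 2025 + 10 days = July 6, 2025.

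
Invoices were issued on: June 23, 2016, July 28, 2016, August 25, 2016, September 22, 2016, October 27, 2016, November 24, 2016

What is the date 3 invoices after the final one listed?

February 23, 2017

Gaps: 35, 28, 28, 35, 28 days — a mix of 28 and 35. Every date is a Thursday.
Each is the 4th Thursday of its month.
December 2016 — 4th Thursday is December 22, 2016.
January 2017 — 4th Thursday is January 26, 2017.
February 2017 — 4th Thursday is February 23, 2017.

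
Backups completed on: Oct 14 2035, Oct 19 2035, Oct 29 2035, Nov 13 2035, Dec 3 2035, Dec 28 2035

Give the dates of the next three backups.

Jan 27 2036, Mar 2 2036, Apr 11 2036

Gaps: 5, 10, 15, 20, 25 days — each gap is 5 larger than the previous one.
Next gap: 30 days. Dec 28 2035 + 30 days = Jan 27 2036.
Next gap: 35 days. Jan 27 2036 + 35 days = Mar 2 2036.
Next gap: 40 days. Mar 2 2036 + 40 days = Apr 11 2036.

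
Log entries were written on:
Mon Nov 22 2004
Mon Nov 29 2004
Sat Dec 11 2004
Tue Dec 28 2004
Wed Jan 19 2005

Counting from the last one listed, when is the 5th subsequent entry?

Sat Jul 23 2005

The spacing grows by 5 each time: 7, 12, 17, 22 days.
Next gap: 27 days. Wed Jan 19 2005 + 27 days = Tue Feb 15 2005.
Next gap: 32 days. Tue Feb 15 2005 + 32 days = Sat Mar 19 2005.
Next gap: 37 days. Sat Mar 19 2005 + 37 days = Mon Apr 25 2005.
Next gap: 42 days. Mon Apr 25 2005 + 42 days = Mon Jun 6 2005.
Next gap: 47 days. Mon Jun 6 2005 + 47 days = Sat Jul 23 2005.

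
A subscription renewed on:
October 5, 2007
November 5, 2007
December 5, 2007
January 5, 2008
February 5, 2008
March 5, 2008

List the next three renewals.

April 5, 2008; May 5, 2008; June 5, 2008

The day-of-month is always 5 (31, 30, 31, 31, 29 days between events).
So this recurs on the 5th of each month.
Next: April 2008 → April 5, 2008.
May 2008: May 5, 2008.
June 2008: June 5, 2008.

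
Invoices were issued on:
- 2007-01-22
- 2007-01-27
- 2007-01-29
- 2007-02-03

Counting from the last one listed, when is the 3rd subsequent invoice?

The gap pattern 5, 2, 5 repeats every 2 events.
These are the Mondays and Saturdays of each week.
The following Monday is 2007-02-05.
The following Saturday is 2007-02-10.
Next Monday: 2007-02-12.

2007-02-12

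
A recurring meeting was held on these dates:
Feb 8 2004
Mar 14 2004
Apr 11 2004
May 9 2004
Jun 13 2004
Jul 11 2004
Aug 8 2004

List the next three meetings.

Sep 12 2004, Oct 10 2004, Nov 14 2004

These are Sundays at 28- or 35-day spacing (35, 28, 28, 35, 28, 28).
The pattern: 2nd Sunday of the month.
2nd Sunday of September 2004: Sep 12 2004.
October 2004 — 2nd Sunday is Oct 10 2004.
2nd Sunday of November 2004: Nov 14 2004.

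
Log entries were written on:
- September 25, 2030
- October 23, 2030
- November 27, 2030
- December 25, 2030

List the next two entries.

All dates are Wednesdays, 28, 35, 28 days apart.
Specifically, the 4th Wednesday of each month.
4th Wednesday of January 2031: January 22, 2031.
4th Wednesday of February 2031: February 26, 2031.

January 22, 2031; February 26, 2031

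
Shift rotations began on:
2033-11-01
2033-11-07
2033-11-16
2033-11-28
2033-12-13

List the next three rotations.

The spacing grows by 3 each time: 6, 9, 12, 15 days.
Next gap: 18 days. 2033-12-13 + 18 days = 2033-12-31.
Next gap: 21 days. 2033-12-31 + 21 days = 2034-01-21.
Next gap: 24 days. 2034-01-21 + 24 days = 2034-02-14.

2033-12-31, 2034-01-21, 2034-02-14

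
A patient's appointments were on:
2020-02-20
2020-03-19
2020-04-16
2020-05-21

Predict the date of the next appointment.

Gaps: 28, 28, 35 days — a mix of 28 and 35. Every date is a Thursday.
Each is the 3rd Thursday of its month.
3rd Thursday of June 2020: 2020-06-18.

2020-06-18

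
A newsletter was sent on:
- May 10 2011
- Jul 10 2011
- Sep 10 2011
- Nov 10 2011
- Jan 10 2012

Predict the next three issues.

The day-of-month is always 10 (61, 62, 61, 61 days between events).
So this recurs on the 10th of every 2 months.
Next: March 2012 → Mar 10 2012.
Next: May 2012 → May 10 2012.
Next: July 2012 → Jul 10 2012.

Mar 10 2012, May 10 2012, Jul 10 2012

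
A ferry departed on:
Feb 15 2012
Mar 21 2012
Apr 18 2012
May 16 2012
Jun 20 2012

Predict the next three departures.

Jul 18 2012, Aug 15 2012, Sep 19 2012

All dates are Wednesdays, 35, 28, 28, 35 days apart.
Specifically, the 3rd Wednesday of each month.
3rd Wednesday of July 2012: Jul 18 2012.
August 2012 — 3rd Wednesday is Aug 15 2012.
3rd Wednesday of September 2012: Sep 19 2012.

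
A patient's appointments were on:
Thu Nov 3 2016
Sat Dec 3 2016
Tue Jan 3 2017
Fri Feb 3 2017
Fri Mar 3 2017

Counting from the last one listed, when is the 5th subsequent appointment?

Thu Aug 3 2017

The day-of-month is always 3 (30, 31, 31, 28 days between events).
So this recurs on the 3rd of each month.
April 2017: Mon Apr 3 2017.
Next: May 2017 → Wed May 3 2017.
Next: June 2017 → Sat Jun 3 2017.
Next: July 2017 → Mon Jul 3 2017.
August 2017: Thu Aug 3 2017.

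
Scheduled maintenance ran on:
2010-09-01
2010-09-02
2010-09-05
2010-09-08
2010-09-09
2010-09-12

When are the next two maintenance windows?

The gap pattern 1, 3, 3, 1, 3 repeats every 3 events.
These are the Wednesdays, Thursdays and Sundays of each week.
Next Wednesday: 2010-09-15.
Next Thursday: 2010-09-16.

2010-09-15, 2010-09-16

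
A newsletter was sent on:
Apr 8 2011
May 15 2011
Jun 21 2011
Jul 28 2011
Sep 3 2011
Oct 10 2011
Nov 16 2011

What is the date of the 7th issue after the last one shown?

Gaps between consecutive events: 37, 37, 37, 37, 37, 37 days — a constant 37-day interval.
Nov 16 2011 + 37 days = Dec 23 2011.
Dec 23 2011 + 37 days = Jan 29 2012.
Jan 29 2012 + 37 days = Mar 6 2012.
Mar 6 2012 + 37 days = Apr 12 2012.
Apr 12 2012 + 37 days = May 19 2012.
May 19 2012 + 37 days = Jun 25 2012.
Jun 25 2012 + 37 days = Aug 1 2012.

Aug 1 2012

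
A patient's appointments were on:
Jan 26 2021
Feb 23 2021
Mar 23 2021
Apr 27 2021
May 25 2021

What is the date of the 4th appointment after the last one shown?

Gaps: 28, 28, 35, 28 days — a mix of 28 and 35. Every date is a Tuesday.
Each is the 4th Tuesday of its month.
June 2021 — 4th Tuesday is Jun 22 2021.
July 2021 — 4th Tuesday is Jul 27 2021.
August 2021 — 4th Tuesday is Aug 24 2021.
4th Tuesday of September 2021: Sep 28 2021.

Sep 28 2021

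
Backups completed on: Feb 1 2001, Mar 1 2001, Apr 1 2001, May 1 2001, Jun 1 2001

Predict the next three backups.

The day-of-month is always 1 (28, 31, 30, 31 days between events).
So this recurs on the 1st of each month.
Next: July 2001 → Jul 1 2001.
Next: August 2001 → Aug 1 2001.
September 2001: Sep 1 2001.

Jul 1 2001, Aug 1 2001, Sep 1 2001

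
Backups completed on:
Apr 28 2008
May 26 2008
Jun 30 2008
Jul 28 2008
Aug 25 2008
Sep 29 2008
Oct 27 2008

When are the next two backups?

Nov 24 2008, Dec 29 2008

These are Mondays with 28, 35, 28, 28, 35, 28-day gaps.
Each is the final Monday of its month — Jun 30 2008 is past the 28th, so '4th Monday' doesn't fit.
November 2008 ends with Monday Nov 24 2008.
Last Monday of December 2008: Dec 29 2008.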